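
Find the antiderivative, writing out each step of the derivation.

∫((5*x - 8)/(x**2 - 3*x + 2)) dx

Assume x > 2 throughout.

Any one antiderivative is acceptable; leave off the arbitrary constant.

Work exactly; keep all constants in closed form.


Step 1. Decompose ∫((5*x - 8)/(x**2 - 3*x + 2)) dx by partial fractions, (5*x - 8)/(x**2 - 3*x + 2) = 3/(x - 1) + 2/(x - 2): now ∫(2/(x - 2)) dx + ∫(3/(x - 1)) dx.
Step 2. Evaluate the standard form [assuming x > 2]: now 2*log(x - 2) + ∫(3/(x - 1)) dx.
Step 3. Evaluate the standard form [assuming x > 1]: now 2*log(x - 2) + 3*log(x - 1).
Answer: 2*log(x - 2) + 3*log(x - 1).


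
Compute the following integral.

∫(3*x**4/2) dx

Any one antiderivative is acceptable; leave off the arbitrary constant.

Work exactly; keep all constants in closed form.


Answer: 3*x**5/10.


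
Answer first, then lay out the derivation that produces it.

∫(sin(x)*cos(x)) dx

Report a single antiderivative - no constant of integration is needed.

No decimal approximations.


The answer is sin(x)**2/2.
Step 1. Substitute u = sin(x), turning ∫(sin(x)*cos(x)) dx into ∫(u) du: now ∫(u) du.
Step 2. Evaluate the standard form: now u**2/2.
Step 3. Substitute back u = sin(x): now sin(x)**2/2.
Answer: sin(x)**2/2.


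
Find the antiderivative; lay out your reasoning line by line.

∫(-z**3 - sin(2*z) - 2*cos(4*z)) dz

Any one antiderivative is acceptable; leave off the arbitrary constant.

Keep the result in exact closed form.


Step 1. Rewrite: now ∫(-z**3) dz + ∫(-sin(2*z)) dz + ∫(-2*cos(4*z)) dz.
Step 2. Evaluate the standard form: now -z**4/4 + ∫(-sin(2*z)) dz + ∫(-2*cos(4*z)) dz.
Step 3. Evaluate the standard form: now -z**4/4 + cos(2*z)/2 + ∫(-2*cos(4*z)) dz.
Step 4. Evaluate the standard form: now -z**4/4 - sin(4*z)/2 + cos(2*z)/2.
Answer: -z**4/4 - sin(4*z)/2 + cos(2*z)/2.


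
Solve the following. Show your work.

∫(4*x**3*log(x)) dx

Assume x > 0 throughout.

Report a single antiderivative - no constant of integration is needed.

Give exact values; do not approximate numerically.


Step 1. Integrate ∫(4*x**3*log(x)) dx by parts with u = log(x), dv = (4*x**3) dx, so v = x**4 [assuming x > 0]: now x**4*log(x) + ∫(-x**3) dx.
Step 2. Evaluate the standard form: now x**4*log(x) - x**4/4.
Answer: x**4*log(x) - x**4/4.


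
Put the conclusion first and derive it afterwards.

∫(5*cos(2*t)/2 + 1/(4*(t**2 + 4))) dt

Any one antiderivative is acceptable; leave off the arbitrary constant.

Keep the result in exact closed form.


The answer is 5*sin(2*t)/4 + atan(t/2)/8.
Step 1. Rewrite: now ∫(1/(4*(t**2 + 4))) dt + ∫(5*cos(2*t)/2) dt.
Step 2. Evaluate the standard form: now atan(t/2)/8 + ∫(5*cos(2*t)/2) dt.
Step 3. Evaluate the standard form: now 5*sin(2*t)/4 + atan(t/2)/8.
Answer: 5*sin(2*t)/4 + atan(t/2)/8.


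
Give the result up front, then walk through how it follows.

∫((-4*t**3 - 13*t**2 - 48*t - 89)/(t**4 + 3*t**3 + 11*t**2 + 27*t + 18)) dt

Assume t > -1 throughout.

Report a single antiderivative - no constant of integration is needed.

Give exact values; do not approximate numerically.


The answer is -5*log(t + 1) + log(t + 2) - 4*atan(t/3)/3.
Step 1. Decompose ∫((-4*t**3 - 13*t**2 - 48*t - 89)/(t**4 + 3*t**3 + 11*t**2 + 27*t + 18)) dt by partial fractions, (-4*t**3 - 13*t**2 - 48*t - 89)/(t**4 + 3*t**3 + 11*t**2 + 27*t + 18) = -4/(t**2 + 9) + 1/(t + 2) - 5/(t + 1): now ∫(-5/(t + 1)) dt + ∫(1/(t + 2)) dt + ∫(-4/(t**2 + 9)) dt.
Step 2. Evaluate the standard form [assuming t > -1]: now -5*log(t + 1) + ∫(1/(t + 2)) dt + ∫(-4/(t**2 + 9)) dt.
Step 3. Evaluate the standard form [assuming t > -2]: now -5*log(t + 1) + log(t + 2) + ∫(-4/(t**2 + 9)) dt.
Step 4. Evaluate the standard form: now -5*log(t + 1) + log(t + 2) - 4*atan(t/3)/3.
Answer: -5*log(t + 1) + log(t + 2) - 4*atan(t/3)/3.


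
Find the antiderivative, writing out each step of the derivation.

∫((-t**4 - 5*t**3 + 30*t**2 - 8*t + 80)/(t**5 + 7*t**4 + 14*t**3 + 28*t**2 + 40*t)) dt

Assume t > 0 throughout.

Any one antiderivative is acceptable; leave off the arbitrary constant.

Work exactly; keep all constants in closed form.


Step 1. Decompose ∫((-t**4 - 5*t**3 + 30*t**2 - 8*t + 80)/(t**5 + 7*t**4 + 14*t**3 + 28*t**2 + 40*t)) dt by partial fractions, (-t**4 - 5*t**3 + 30*t**2 - 8*t + 80)/(t**5 + 7*t**4 + 14*t**3 + 28*t**2 + 40*t) = 2/(t**2 + 4) + 2/(t + 5) - 5/(t + 2) + 2/t: now ∫(2/t) dt + ∫(-5/(t + 2)) dt + ∫(2/(t + 5)) dt + ∫(2/(t**2 + 4)) dt.
Step 2. Evaluate the standard form [assuming t > -5]: now 2*log(t + 5) + ∫(2/t) dt + ∫(-5/(t + 2)) dt + ∫(2/(t**2 + 4)) dt.
Step 3. Evaluate the standard form [assuming t > -2]: now -5*log(t + 2) + 2*log(t + 5) + ∫(2/t) dt + ∫(2/(t**2 + 4)) dt.
Step 4. Evaluate the standard form [assuming t > 0]: now 2*log(t) - 5*log(t + 2) + 2*log(t + 5) + ∫(2/(t**2 + 4)) dt.
Step 5. Evaluate the standard form: now 2*log(t) - 5*log(t + 2) + 2*log(t + 5) + atan(t/2).
Answer: 2*log(t) - 5*log(t + 2) + 2*log(t + 5) + atan(t/2).


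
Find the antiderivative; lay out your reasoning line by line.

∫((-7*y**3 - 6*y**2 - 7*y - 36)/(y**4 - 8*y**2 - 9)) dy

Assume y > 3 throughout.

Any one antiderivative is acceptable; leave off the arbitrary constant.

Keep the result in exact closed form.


Step 1. Decompose ∫((-7*y**3 - 6*y**2 - 7*y - 36)/(y**4 - 8*y**2 - 9)) dy by partial fractions, (-7*y**3 - 6*y**2 - 7*y - 36)/(y**4 - 8*y**2 - 9) = 3/(y**2 + 1) - 2/(y + 3) - 5/(y - 3): now ∫(-5/(y - 3)) dy + ∫(-2/(y + 3)) dy + ∫(3/(y**2 + 1)) dy.
Step 2. Evaluate the standard form [assuming y > 3]: now -5*log(y - 3) + ∫(-2/(y + 3)) dy + ∫(3/(y**2 + 1)) dy.
Step 3. Evaluate the standard form [assuming y > -3]: now -5*log(y - 3) - 2*log(y + 3) + ∫(3/(y**2 + 1)) dy.
Step 4. Evaluate the standard form: now -5*log(y - 3) - 2*log(y + 3) + 3*atan(y).
Answer: -5*log(y - 3) - 2*log(y + 3) + 3*atan(y).


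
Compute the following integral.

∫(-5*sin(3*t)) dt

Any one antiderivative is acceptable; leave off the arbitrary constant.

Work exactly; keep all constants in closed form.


Answer: 5*cos(3*t)/3.


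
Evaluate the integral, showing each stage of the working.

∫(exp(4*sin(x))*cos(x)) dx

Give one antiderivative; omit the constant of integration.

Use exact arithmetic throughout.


Step 1. Substitute u = sin(x), turning ∫(exp(4*sin(x))*cos(x)) dx into ∫(exp(4*u)) du: now ∫(exp(4*u)) du.
Step 2. Evaluate the standard form: now exp(4*u)/4.
Step 3. Substitute back u = sin(x): now exp(4*sin(x))/4.
Answer: exp(4*sin(x))/4.


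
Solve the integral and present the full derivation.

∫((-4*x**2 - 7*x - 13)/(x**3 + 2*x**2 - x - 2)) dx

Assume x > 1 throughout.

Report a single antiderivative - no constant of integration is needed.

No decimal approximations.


Step 1. Decompose ∫((-4*x**2 - 7*x - 13)/(x**3 + 2*x**2 - x - 2)) dx by partial fractions, (-4*x**2 - 7*x - 13)/(x**3 + 2*x**2 - x - 2) = -5/(x + 2) + 5/(x + 1) - 4/(x - 1): now ∫(-4/(x - 1)) dx + ∫(5/(x + 1)) dx + ∫(-5/(x + 2)) dx.
Step 2. Evaluate the standard form [assuming x > -2]: now -5*log(x + 2) + ∫(-4/(x - 1)) dx + ∫(5/(x + 1)) dx.
Step 3. Evaluate the standard form [assuming x > -1]: now 5*log(x + 1) - 5*log(x + 2) + ∫(-4/(x - 1)) dx.
Step 4. Evaluate the standard form [assuming x > 1]: now -4*log(x - 1) + 5*log(x + 1) - 5*log(x + 2).
Answer: -4*log(x - 1) + 5*log(x + 1) - 5*log(x + 2).


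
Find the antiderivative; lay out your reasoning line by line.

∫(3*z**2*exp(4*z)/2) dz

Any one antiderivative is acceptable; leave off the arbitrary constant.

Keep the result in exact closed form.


Step 1. Integrate ∫(3*z**2*exp(4*z)/2) dz by parts with u = z**2, dv = (3*exp(4*z)/2) dz, so v = 3*exp(4*z)/8: now 3*z**2*exp(4*z)/8 + ∫(-3*z*exp(4*z)/4) dz.
Step 2. Integrate ∫(-3*z*exp(4*z)/4) dz by parts with u = z, dv = (-3*exp(4*z)/4) dz, so v = -3*exp(4*z)/16: now 3*z**2*exp(4*z)/8 - 3*z*exp(4*z)/16 + ∫(3*exp(4*z)/16) dz.
Step 3. Evaluate the standard form: now 3*z**2*exp(4*z)/8 - 3*z*exp(4*z)/16 + 3*exp(4*z)/64.
Answer: 3*z**2*exp(4*z)/8 - 3*z*exp(4*z)/16 + 3*exp(4*z)/64.


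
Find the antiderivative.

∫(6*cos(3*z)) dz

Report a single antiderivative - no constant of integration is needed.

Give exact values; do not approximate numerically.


Answer: 2*sin(3*z).


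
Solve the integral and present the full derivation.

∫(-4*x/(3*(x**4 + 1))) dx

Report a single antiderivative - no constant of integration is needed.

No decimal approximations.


Step 1. Substitute u = x**2, turning ∫(-4*x/(3*(x**4 + 1))) dx into ∫(-2/(3*(u**2 + 1))) du: now ∫(-2/(3*(u**2 + 1))) du.
Step 2. Evaluate the standard form: now -2*atan(u)/3.
Step 3. Substitute back u = x**2: now -2*atan(x**2)/3.
Answer: -2*atan(x**2)/3.


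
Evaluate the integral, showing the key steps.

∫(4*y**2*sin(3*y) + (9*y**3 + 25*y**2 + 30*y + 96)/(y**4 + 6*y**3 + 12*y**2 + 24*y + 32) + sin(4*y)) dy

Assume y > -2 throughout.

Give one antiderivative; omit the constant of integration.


Step 1. Rewrite: now ∫(4*y**2*sin(3*y)) dy + ∫((9*y**3 + 25*y**2 + 30*y + 96)/(y**4 + 6*y**3 + 12*y**2 + 24*y + 32)) dy + ∫(sin(4*y)) dy.
Step 2. Evaluate the standard form: now -cos(4*y)/4 + ∫(4*y**2*sin(3*y)) dy + ∫((9*y**3 + 25*y**2 + 30*y + 96)/(y**4 + 6*y**3 + 12*y**2 + 24*y + 32)) dy.
Step 3. Decompose ∫((9*y**3 + 25*y**2 + 30*y + 96)/(y**4 + 6*y**3 + 12*y**2 + 24*y + 32)) dy by partial fractions, (9*y**3 + 25*y**2 + 30*y + 96)/(y**4 + 6*y**3 + 12*y**2 + 24*y + 32) = -1/(y**2 + 4) + 5/(y + 4) + 4/(y + 2): now -cos(4*y)/4 + ∫(4*y**2*sin(3*y)) dy + ∫(4/(y + 2)) dy + ∫(5/(y + 4)) dy + ∫(-1/(y**2 + 4)) dy.
Step 4. Evaluate the standard form [assuming y > -4]: now 5*log(y + 4) - cos(4*y)/4 + ∫(4*y**2*sin(3*y)) dy + ∫(4/(y + 2)) dy + ∫(-1/(y**2 + 4)) dy.
Step 5. Evaluate the standard form [assuming y > -2]: now 4*log(y + 2) + 5*log(y + 4) - cos(4*y)/4 + ∫(4*y**2*sin(3*y)) dy + ∫(-1/(y**2 + 4)) dy.
Step 6. Evaluate the standard form: now 4*log(y + 2) + 5*log(y + 4) - cos(4*y)/4 - atan(y/2)/2 + ∫(4*y**2*sin(3*y)) dy.
Step 7. Integrate ∫(4*y**2*sin(3*y)) dy by parts with u = y**2, dv = (4*sin(3*y)) dy, so v = -4*cos(3*y)/3: now -4*y**2*cos(3*y)/3 + 4*log(y + 2) + 5*log(y + 4) - cos(4*y)/4 - atan(y/2)/2 + ∫(8*y*cos(3*y)/3) dy.
Step 8. Integrate ∫(8*y*cos(3*y)/3) dy by parts with u = y, dv = (8*cos(3*y)/3) dy, so v = 8*sin(3*y)/9: now -4*y**2*cos(3*y)/3 + 8*y*sin(3*y)/9 + 4*log(y + 2) + 5*log(y + 4) - cos(4*y)/4 - atan(y/2)/2 + ∫(-8*sin(3*y)/9) dy.
Step 9. Evaluate the standard form: now -4*y**2*cos(3*y)/3 + 8*y*sin(3*y)/9 + 4*log(y + 2) + 5*log(y + 4) + 8*cos(3*y)/27 - cos(4*y)/4 - atan(y/2)/2.
Answer: -4*y**2*cos(3*y)/3 + 8*y*sin(3*y)/9 + 4*log(y + 2) + 5*log(y + 4) + 8*cos(3*y)/27 - cos(4*y)/4 - atan(y/2)/2.


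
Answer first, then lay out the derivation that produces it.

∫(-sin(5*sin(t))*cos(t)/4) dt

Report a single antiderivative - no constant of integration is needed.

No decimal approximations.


The answer is cos(5*sin(t))/20.
Step 1. Substitute u = sin(t), turning ∫(-sin(5*sin(t))*cos(t)/4) dt into ∫(-sin(5*u)/4) du: now ∫(-sin(5*u)/4) du.
Step 2. Evaluate the standard form: now cos(5*u)/20.
Step 3. Substitute back u = sin(t): now cos(5*sin(t))/20.
Answer: cos(5*sin(t))/20.


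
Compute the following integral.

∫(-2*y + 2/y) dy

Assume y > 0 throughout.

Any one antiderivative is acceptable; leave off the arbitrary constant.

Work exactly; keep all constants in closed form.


Answer: -y**2 + 2*log(y).


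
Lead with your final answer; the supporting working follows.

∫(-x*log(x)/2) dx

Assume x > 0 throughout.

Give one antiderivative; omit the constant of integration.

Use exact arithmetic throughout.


The answer is -x**2*log(x)/4 + x**2/8.
Step 1. Integrate ∫(-x*log(x)/2) dx by parts with u = log(x), dv = (-x/2) dx, so v = -x**2/4 [assuming x > 0]: now -x**2*log(x)/4 + ∫(x/4) dx.
Step 2. Evaluate the standard form: now -x**2*log(x)/4 + x**2/8.
Answer: -x**2*log(x)/4 + x**2/8.


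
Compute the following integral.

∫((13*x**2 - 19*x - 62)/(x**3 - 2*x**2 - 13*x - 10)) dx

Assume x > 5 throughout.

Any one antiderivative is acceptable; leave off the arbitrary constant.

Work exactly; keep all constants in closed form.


Answer: 4*log(x - 5) + 5*log(x + 1) + 4*log(x + 2).


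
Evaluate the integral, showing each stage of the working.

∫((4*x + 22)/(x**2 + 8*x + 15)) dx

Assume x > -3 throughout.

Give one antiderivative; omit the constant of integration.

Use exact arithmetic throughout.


Step 1. Decompose ∫((4*x + 22)/(x**2 + 8*x + 15)) dx by partial fractions, (4*x + 22)/(x**2 + 8*x + 15) = -1/(x + 5) + 5/(x + 3): now ∫(5/(x + 3)) dx + ∫(-1/(x + 5)) dx.
Step 2. Evaluate the standard form [assuming x > -3]: now 5*log(x + 3) + ∫(-1/(x + 5)) dx.
Step 3. Evaluate the standard form [assuming x > -5]: now 5*log(x + 3) - log(x + 5).
Answer: 5*log(x + 3) - log(x + 5).


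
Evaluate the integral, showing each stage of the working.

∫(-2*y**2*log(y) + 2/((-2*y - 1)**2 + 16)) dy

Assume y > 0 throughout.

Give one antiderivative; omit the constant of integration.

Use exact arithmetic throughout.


Step 1. Rewrite: now ∫(-2*y**2*log(y)) dy + ∫(2/((-2*y - 1)**2 + 16)) dy.
Step 2. Integrate ∫(-2*y**2*log(y)) dy by parts with u = log(y), dv = (-2*y**2) dy, so v = -2*y**3/3 [assuming y > 0]: now -2*y**3*log(y)/3 + ∫(2*y**2/3) dy + ∫(2/((-2*y - 1)**2 + 16)) dy.
Step 3. Evaluate the standard form: now -2*y**3*log(y)/3 + 2*y**3/9 + ∫(2/((-2*y - 1)**2 + 16)) dy.
Step 4. Substitute u = -2*y - 1, turning ∫(2/((-2*y - 1)**2 + 16)) dy into ∫(-1/(u**2 + 16)) du: now -2*y**3*log(y)/3 + 2*y**3/9 + ∫(-1/(u**2 + 16)) du.
Step 5. Evaluate the standard form: now -2*y**3*log(y)/3 + 2*y**3/9 - atan(u/4)/4.
Step 6. Substitute back u = -2*y - 1: now -2*y**3*log(y)/3 + 2*y**3/9 + atan(y/2 + 1/4)/4.
Answer: -2*y**3*log(y)/3 + 2*y**3/9 + atan(y/2 + 1/4)/4.


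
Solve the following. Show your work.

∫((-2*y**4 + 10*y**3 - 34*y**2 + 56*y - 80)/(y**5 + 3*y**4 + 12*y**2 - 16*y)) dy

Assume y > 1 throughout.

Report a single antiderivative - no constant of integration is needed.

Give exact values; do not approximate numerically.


Step 1. Decompose ∫((-2*y**4 + 10*y**3 - 34*y**2 + 56*y - 80)/(y**5 + 3*y**4 + 12*y**2 - 16*y)) dy by partial fractions, (-2*y**4 + 10*y**3 - 34*y**2 + 56*y - 80)/(y**5 + 3*y**4 + 12*y**2 - 16*y) = -2/(y**2 + 4) - 5/(y + 4) - 2/(y - 1) + 5/y: now ∫(5/y) dy + ∫(-2/(y - 1)) dy + ∫(-5/(y + 4)) dy + ∫(-2/(y**2 + 4)) dy.
Step 2. Evaluate the standard form [assuming y > 1]: now -2*log(y - 1) + ∫(5/y) dy + ∫(-5/(y + 4)) dy + ∫(-2/(y**2 + 4)) dy.
Step 3. Evaluate the standard form [assuming y > -4]: now -2*log(y - 1) - 5*log(y + 4) + ∫(5/y) dy + ∫(-2/(y**2 + 4)) dy.
Step 4. Evaluate the standard form [assuming y > 0]: now 5*log(y) - 2*log(y - 1) - 5*log(y + 4) + ∫(-2/(y**2 + 4)) dy.
Step 5. Evaluate the standard form: now 5*log(y) - 2*log(y - 1) - 5*log(y + 4) - atan(y/2).
Answer: 5*log(y) - 2*log(y - 1) - 5*log(y + 4) - atan(y/2).


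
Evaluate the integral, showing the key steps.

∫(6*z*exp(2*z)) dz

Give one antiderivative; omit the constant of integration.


Step 1. Integrate ∫(6*z*exp(2*z)) dz by parts with u = z, dv = (6*exp(2*z)) dz, so v = 3*exp(2*z): now 3*z*exp(2*z) + ∫(-3*exp(2*z)) dz.
Step 2. Evaluate the standard form: now 3*z*exp(2*z) - 3*exp(2*z)/2.
Answer: 3*z*exp(2*z) - 3*exp(2*z)/2.


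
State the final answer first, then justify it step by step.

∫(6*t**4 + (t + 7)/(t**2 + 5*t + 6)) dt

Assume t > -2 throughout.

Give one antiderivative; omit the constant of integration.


The answer is 6*t**5/5 + 5*log(t + 2) - 4*log(t + 3).
Step 1. Rewrite: now ∫(6*t**4) dt + ∫((t + 7)/(t**2 + 5*t + 6)) dt.
Step 2. Decompose ∫((t + 7)/(t**2 + 5*t + 6)) dt by partial fractions, (t + 7)/(t**2 + 5*t + 6) = -4/(t + 3) + 5/(t + 2): now ∫(6*t**4) dt + ∫(5/(t + 2)) dt + ∫(-4/(t + 3)) dt.
Step 3. Evaluate the standard form [assuming t > -2]: now 5*log(t + 2) + ∫(6*t**4) dt + ∫(-4/(t + 3)) dt.
Step 4. Evaluate the standard form [assuming t > -3]: now 5*log(t + 2) - 4*log(t + 3) + ∫(6*t**4) dt.
Step 5. Evaluate the standard form: now 6*t**5/5 + 5*log(t + 2) - 4*log(t + 3).
Answer: 6*t**5/5 + 5*log(t + 2) - 4*log(t + 3).


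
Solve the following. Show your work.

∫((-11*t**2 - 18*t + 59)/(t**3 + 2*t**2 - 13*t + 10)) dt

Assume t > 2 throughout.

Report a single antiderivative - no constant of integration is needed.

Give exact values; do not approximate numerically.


Step 1. Decompose ∫((-11*t**2 - 18*t + 59)/(t**3 + 2*t**2 - 13*t + 10)) dt by partial fractions, (-11*t**2 - 18*t + 59)/(t**3 + 2*t**2 - 13*t + 10) = -3/(t + 5) - 5/(t - 1) - 3/(t - 2): now ∫(-3/(t - 2)) dt + ∫(-5/(t - 1)) dt + ∫(-3/(t + 5)) dt.
Step 2. Evaluate the standard form [assuming t > -5]: now -3*log(t + 5) + ∫(-3/(t - 2)) dt + ∫(-5/(t - 1)) dt.
Step 3. Evaluate the standard form [assuming t > 1]: now -5*log(t - 1) - 3*log(t + 5) + ∫(-3/(t - 2)) dt.
Step 4. Evaluate the standard form [assuming t > 2]: now -3*log(t - 2) - 5*log(t - 1) - 3*log(t + 5).
Answer: -3*log(t - 2) - 5*log(t - 1) - 3*log(t + 5).


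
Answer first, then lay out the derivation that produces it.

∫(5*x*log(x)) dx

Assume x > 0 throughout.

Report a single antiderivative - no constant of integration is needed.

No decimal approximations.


The answer is 5*x**2*log(x)/2 - 5*x**2/4.
Step 1. Integrate ∫(5*x*log(x)) dx by parts with u = log(x), dv = (5*x) dx, so v = 5*x**2/2 [assuming x > 0]: now 5*x**2*log(x)/2 + ∫(-5*x/2) dx.
Step 2. Evaluate the standard form: now 5*x**2*log(x)/2 - 5*x**2/4.
Answer: 5*x**2*log(x)/2 - 5*x**2/4.


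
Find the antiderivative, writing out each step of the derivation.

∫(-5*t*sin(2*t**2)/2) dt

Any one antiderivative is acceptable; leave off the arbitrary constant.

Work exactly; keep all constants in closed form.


Step 1. Substitute u = t**2, turning ∫(-5*t*sin(2*t**2)/2) dt into ∫(-5*sin(2*u)/4) du: now ∫(-5*sin(2*u)/4) du.
Step 2. Evaluate the standard form: now 5*cos(2*u)/8.
Step 3. Substitute back u = t**2: now 5*cos(2*t**2)/8.
Answer: 5*cos(2*t**2)/8.


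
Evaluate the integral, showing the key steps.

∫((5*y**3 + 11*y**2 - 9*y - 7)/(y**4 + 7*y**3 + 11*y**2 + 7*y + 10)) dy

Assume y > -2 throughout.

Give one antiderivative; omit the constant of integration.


Step 1. Decompose ∫((5*y**3 + 11*y**2 - 9*y - 7)/(y**4 + 7*y**3 + 11*y**2 + 7*y + 10)) dy by partial fractions, (5*y**3 + 11*y**2 - 9*y - 7)/(y**4 + 7*y**3 + 11*y**2 + 7*y + 10) = -2/(y**2 + 1) + 4/(y + 5) + 1/(y + 2): now ∫(1/(y + 2)) dy + ∫(4/(y + 5)) dy + ∫(-2/(y**2 + 1)) dy.
Step 2. Evaluate the standard form [assuming y > -5]: now 4*log(y + 5) + ∫(1/(y + 2)) dy + ∫(-2/(y**2 + 1)) dy.
Step 3. Evaluate the standard form [assuming y > -2]: now log(y + 2) + 4*log(y + 5) + ∫(-2/(y**2 + 1)) dy.
Step 4. Evaluate the standard form: now log(y + 2) + 4*log(y + 5) - 2*atan(y).
Answer: log(y + 2) + 4*log(y + 5) - 2*atan(y).


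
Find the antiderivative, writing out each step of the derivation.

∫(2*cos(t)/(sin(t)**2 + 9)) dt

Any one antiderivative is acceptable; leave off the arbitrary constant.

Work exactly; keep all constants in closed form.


Step 1. Substitute u = sin(t), turning ∫(2*cos(t)/(sin(t)**2 + 9)) dt into ∫(2/(u**2 + 9)) du: now ∫(2/(u**2 + 9)) du.
Step 2. Evaluate the standard form: now 2*atan(u/3)/3.
Step 3. Substitute back u = sin(t): now 2*atan(sin(t)/3)/3.
Answer: 2*atan(sin(t)/3)/3.


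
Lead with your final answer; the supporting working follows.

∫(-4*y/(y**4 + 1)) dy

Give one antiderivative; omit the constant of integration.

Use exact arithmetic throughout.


The answer is -2*atan(y**2).
Step 1. Substitute u = y**2, turning ∫(-4*y/(y**4 + 1)) dy into ∫(-2/(u**2 + 1)) du: now ∫(-2/(u**2 + 1)) du.
Step 2. Evaluate the standard form: now -2*atan(u).
Step 3. Substitute back u = y**2: now -2*atan(y**2).
Answer: -2*atan(y**2).


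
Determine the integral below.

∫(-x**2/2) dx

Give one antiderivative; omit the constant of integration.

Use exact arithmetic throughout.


Answer: -x**3/6.


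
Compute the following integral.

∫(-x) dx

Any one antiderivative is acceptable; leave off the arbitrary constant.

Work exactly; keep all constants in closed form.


Answer: -x**2/2.


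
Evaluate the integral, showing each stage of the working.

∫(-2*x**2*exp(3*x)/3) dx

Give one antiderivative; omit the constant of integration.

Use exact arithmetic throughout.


Step 1. Integrate ∫(-2*x**2*exp(3*x)/3) dx by parts with u = x**2, dv = (-2*exp(3*x)/3) dx, so v = -2*exp(3*x)/9: now -2*x**2*exp(3*x)/9 + ∫(4*x*exp(3*x)/9) dx.
Step 2. Integrate ∫(4*x*exp(3*x)/9) dx by parts with u = x, dv = (4*exp(3*x)/9) dx, so v = 4*exp(3*x)/27: now -2*x**2*exp(3*x)/9 + 4*x*exp(3*x)/27 + ∫(-4*exp(3*x)/27) dx.
Step 3. Evaluate the standard form: now -2*x**2*exp(3*x)/9 + 4*x*exp(3*x)/27 - 4*exp(3*x)/81.
Answer: -2*x**2*exp(3*x)/9 + 4*x*exp(3*x)/27 - 4*exp(3*x)/81.


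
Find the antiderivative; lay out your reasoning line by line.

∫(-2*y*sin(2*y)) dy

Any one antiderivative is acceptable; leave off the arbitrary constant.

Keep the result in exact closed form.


Step 1. Integrate ∫(-2*y*sin(2*y)) dy by parts with u = y, dv = (-2*sin(2*y)) dy, so v = cos(2*y): now y*cos(2*y) + ∫(-cos(2*y)) dy.
Step 2. Evaluate the standard form: now y*cos(2*y) - sin(2*y)/2.
Answer: y*cos(2*y) - sin(2*y)/2.


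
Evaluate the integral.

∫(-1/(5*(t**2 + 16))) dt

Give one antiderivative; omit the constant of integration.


Answer: -atan(t/4)/20.


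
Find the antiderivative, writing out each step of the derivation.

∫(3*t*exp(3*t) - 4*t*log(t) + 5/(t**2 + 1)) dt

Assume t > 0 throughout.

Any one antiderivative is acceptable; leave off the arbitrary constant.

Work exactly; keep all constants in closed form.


Step 1. Rewrite: now ∫(3*t*exp(3*t)) dt + ∫(-4*t*log(t)) dt + ∫(5/(t**2 + 1)) dt.
Step 2. Integrate ∫(-4*t*log(t)) dt by parts with u = log(t), dv = (-4*t) dt, so v = -2*t**2 [assuming t > 0]: now -2*t**2*log(t) + ∫(2*t) dt + ∫(3*t*exp(3*t)) dt + ∫(5/(t**2 + 1)) dt.
Step 3. Evaluate the standard form: now -2*t**2*log(t) + t**2 + ∫(3*t*exp(3*t)) dt + ∫(5/(t**2 + 1)) dt.
Step 4. Integrate ∫(3*t*exp(3*t)) dt by parts with u = t, dv = (3*exp(3*t)) dt, so v = exp(3*t): now -2*t**2*log(t) + t**2 + t*exp(3*t) + ∫(5/(t**2 + 1)) dt + ∫(-exp(3*t)) dt.
Step 5. Evaluate the standard form: now -2*t**2*log(t) + t**2 + t*exp(3*t) - exp(3*t)/3 + ∫(5/(t**2 + 1)) dt.
Step 6. Evaluate the standard form: now -2*t**2*log(t) + t**2 + t*exp(3*t) - exp(3*t)/3 + 5*atan(t).
Answer: -2*t**2*log(t) + t**2 + t*exp(3*t) - exp(3*t)/3 + 5*atan(t).


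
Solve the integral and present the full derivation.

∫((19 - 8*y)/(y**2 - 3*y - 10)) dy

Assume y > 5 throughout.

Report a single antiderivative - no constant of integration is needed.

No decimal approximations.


Step 1. Decompose ∫((19 - 8*y)/(y**2 - 3*y - 10)) dy by partial fractions, (19 - 8*y)/(y**2 - 3*y - 10) = -5/(y + 2) - 3/(y - 5): now ∫(-3/(y - 5)) dy + ∫(-5/(y + 2)) dy.
Step 2. Evaluate the standard form [assuming y > -2]: now -5*log(y + 2) + ∫(-3/(y - 5)) dy.
Step 3. Evaluate the standard form [assuming y > 5]: now -3*log(y - 5) - 5*log(y + 2).
Answer: -3*log(y - 5) - 5*log(y + 2).


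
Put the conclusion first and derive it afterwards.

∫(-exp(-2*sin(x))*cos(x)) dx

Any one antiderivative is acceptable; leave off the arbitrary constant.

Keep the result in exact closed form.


The answer is exp(-2*sin(x))/2.
Step 1. Substitute u = sin(x), turning ∫(-exp(-2*sin(x))*cos(x)) dx into ∫(-exp(-2*u)) du: now ∫(-exp(-2*u)) du.
Step 2. Evaluate the standard form: now exp(-2*u)/2.
Step 3. Substitute back u = sin(x): now exp(-2*sin(x))/2.
Answer: exp(-2*sin(x))/2.


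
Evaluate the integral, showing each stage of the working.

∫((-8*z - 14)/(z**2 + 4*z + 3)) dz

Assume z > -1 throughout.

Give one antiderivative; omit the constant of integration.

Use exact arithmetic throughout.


Step 1. Decompose ∫((-8*z - 14)/(z**2 + 4*z + 3)) dz by partial fractions, (-8*z - 14)/(z**2 + 4*z + 3) = -5/(z + 3) - 3/(z + 1): now ∫(-3/(z + 1)) dz + ∫(-5/(z + 3)) dz.
Step 2. Evaluate the standard form [assuming z > -3]: now -5*log(z + 3) + ∫(-3/(z + 1)) dz.
Step 3. Evaluate the standard form [assuming z > -1]: now -3*log(z + 1) - 5*log(z + 3).
Answer: -3*log(z + 1) - 5*log(z + 3).


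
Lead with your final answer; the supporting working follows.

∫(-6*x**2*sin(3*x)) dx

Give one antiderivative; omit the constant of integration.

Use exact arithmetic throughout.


The answer is 2*x**2*cos(3*x) - 4*x*sin(3*x)/3 - 4*cos(3*x)/9.
Step 1. Integrate ∫(-6*x**2*sin(3*x)) dx by parts with u = x**2, dv = (-6*sin(3*x)) dx, so v = 2*cos(3*x): now 2*x**2*cos(3*x) + ∫(-4*x*cos(3*x)) dx.
Step 2. Integrate ∫(-4*x*cos(3*x)) dx by parts with u = x, dv = (-4*cos(3*x)) dx, so v = -4*sin(3*x)/3: now 2*x**2*cos(3*x) - 4*x*sin(3*x)/3 + ∫(4*sin(3*x)/3) dx.
Step 3. Evaluate the standard form: now 2*x**2*cos(3*x) - 4*x*sin(3*x)/3 - 4*cos(3*x)/9.
Answer: 2*x**2*cos(3*x) - 4*x*sin(3*x)/3 - 4*cos(3*x)/9.


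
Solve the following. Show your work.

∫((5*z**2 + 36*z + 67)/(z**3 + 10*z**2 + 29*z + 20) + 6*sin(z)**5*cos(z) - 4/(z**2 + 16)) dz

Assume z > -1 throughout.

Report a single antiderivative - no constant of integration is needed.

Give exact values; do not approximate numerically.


Step 1. Rewrite: now ∫((5*z**2 + 36*z + 67)/(z**3 + 10*z**2 + 29*z + 20)) dz + ∫(6*sin(z)**5*cos(z)) dz + ∫(-4/(z**2 + 16)) dz.
Step 2. Decompose ∫((5*z**2 + 36*z + 67)/(z**3 + 10*z**2 + 29*z + 20)) dz by partial fractions, (5*z**2 + 36*z + 67)/(z**3 + 10*z**2 + 29*z + 20) = 3/(z + 5) - 1/(z + 4) + 3/(z + 1): now ∫(6*sin(z)**5*cos(z)) dz + ∫(3/(z + 1)) dz + ∫(-1/(z + 4)) dz + ∫(3/(z + 5)) dz + ∫(-4/(z**2 + 16)) dz.
Step 3. Evaluate the standard form [assuming z > -4]: now -log(z + 4) + ∫(6*sin(z)**5*cos(z)) dz + ∫(3/(z + 1)) dz + ∫(3/(z + 5)) dz + ∫(-4/(z**2 + 16)) dz.
Step 4. Evaluate the standard form [assuming z > -5]: now -log(z + 4) + 3*log(z + 5) + ∫(6*sin(z)**5*cos(z)) dz + ∫(3/(z + 1)) dz + ∫(-4/(z**2 + 16)) dz.
Step 5. Evaluate the standard form [assuming z > -1]: now 3*log(z + 1) - log(z + 4) + 3*log(z + 5) + ∫(6*sin(z)**5*cos(z)) dz + ∫(-4/(z**2 + 16)) dz.
Step 6. Evaluate the standard form: now 3*log(z + 1) - log(z + 4) + 3*log(z + 5) - atan(z/4) + ∫(6*sin(z)**5*cos(z)) dz.
Step 7. Substitute u = sin(z), turning ∫(6*sin(z)**5*cos(z)) dz into ∫(6*u**5) du: now 3*log(z + 1) - log(z + 4) + 3*log(z + 5) - atan(z/4) + ∫(6*u**5) du.
Step 8. Evaluate the standard form: now u**6 + 3*log(z + 1) - log(z + 4) + 3*log(z + 5) - atan(z/4).
Step 9. Substitute back u = sin(z): now 3*log(z + 1) - log(z + 4) + 3*log(z + 5) + sin(z)**6 - atan(z/4).
Answer: 3*log(z + 1) - log(z + 4) + 3*log(z + 5) + sin(z)**6 - atan(z/4).


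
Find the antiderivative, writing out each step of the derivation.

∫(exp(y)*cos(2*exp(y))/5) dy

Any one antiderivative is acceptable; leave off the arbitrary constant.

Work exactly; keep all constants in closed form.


Step 1. Substitute u = exp(y), turning ∫(exp(y)*cos(2*exp(y))/5) dy into ∫(cos(2*u)/5) du: now ∫(cos(2*u)/5) du.
Step 2. Evaluate the standard form: now sin(2*u)/10.
Step 3. Substitute back u = exp(y): now sin(2*exp(y))/10.
Answer: sin(2*exp(y))/10.


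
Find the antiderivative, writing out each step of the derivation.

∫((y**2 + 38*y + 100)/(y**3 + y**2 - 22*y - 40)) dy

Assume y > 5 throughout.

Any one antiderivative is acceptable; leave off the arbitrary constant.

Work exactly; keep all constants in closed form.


Step 1. Decompose ∫((y**2 + 38*y + 100)/(y**3 + y**2 - 22*y - 40)) dy by partial fractions, (y**2 + 38*y + 100)/(y**3 + y**2 - 22*y - 40) = -2/(y + 4) - 2/(y + 2) + 5/(y - 5): now ∫(5/(y - 5)) dy + ∫(-2/(y + 2)) dy + ∫(-2/(y + 4)) dy.
Step 2. Evaluate the standard form [assuming y > -4]: now -2*log(y + 4) + ∫(5/(y - 5)) dy + ∫(-2/(y + 2)) dy.
Step 3. Evaluate the standard form [assuming y > 5]: now 5*log(y - 5) - 2*log(y + 4) + ∫(-2/(y + 2)) dy.
Step 4. Evaluate the standard form [assuming y > -2]: now 5*log(y - 5) - 2*log(y + 2) - 2*log(y + 4).
Answer: 5*log(y - 5) - 2*log(y + 2) - 2*log(y + 4).


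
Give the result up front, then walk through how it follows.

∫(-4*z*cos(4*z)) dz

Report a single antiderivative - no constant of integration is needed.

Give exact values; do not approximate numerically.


The answer is -z*sin(4*z) - cos(4*z)/4.
Step 1. Integrate ∫(-4*z*cos(4*z)) dz by parts with u = z, dv = (-4*cos(4*z)) dz, so v = -sin(4*z): now -z*sin(4*z) + ∫(sin(4*z)) dz.
Step 2. Evaluate the standard form: now -z*sin(4*z) - cos(4*z)/4.
Answer: -z*sin(4*z) - cos(4*z)/4.


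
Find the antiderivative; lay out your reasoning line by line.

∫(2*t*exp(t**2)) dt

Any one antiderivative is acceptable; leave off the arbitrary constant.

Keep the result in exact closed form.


Step 1. Substitute u = t**2, turning ∫(2*t*exp(t**2)) dt into ∫(exp(u)) du: now ∫(exp(u)) du.
Step 2. Evaluate the standard form: now exp(u).
Step 3. Substitute back u = t**2: now exp(t**2).
Answer: exp(t**2).


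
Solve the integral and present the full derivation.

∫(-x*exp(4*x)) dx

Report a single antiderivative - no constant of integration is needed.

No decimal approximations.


Step 1. Integrate ∫(-x*exp(4*x)) dx by parts with u = x, dv = (-exp(4*x)) dx, so v = -exp(4*x)/4: now -x*exp(4*x)/4 + ∫(exp(4*x)/4) dx.
Step 2. Evaluate the standard form: now -x*exp(4*x)/4 + exp(4*x)/16.
Answer: -x*exp(4*x)/4 + exp(4*x)/16.


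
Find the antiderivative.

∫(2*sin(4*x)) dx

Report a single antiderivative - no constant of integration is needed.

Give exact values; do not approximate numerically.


Answer: -cos(4*x)/2.


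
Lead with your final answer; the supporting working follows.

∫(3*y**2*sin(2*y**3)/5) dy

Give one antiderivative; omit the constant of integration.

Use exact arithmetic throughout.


The answer is -cos(2*y**3)/10.
Step 1. Substitute u = y**3, turning ∫(3*y**2*sin(2*y**3)/5) dy into ∫(sin(2*u)/5) du: now ∫(sin(2*u)/5) du.
Step 2. Evaluate the standard form: now -cos(2*u)/10.
Step 3. Substitute back u = y**3: now -cos(2*y**3)/10.
Answer: -cos(2*y**3)/10.


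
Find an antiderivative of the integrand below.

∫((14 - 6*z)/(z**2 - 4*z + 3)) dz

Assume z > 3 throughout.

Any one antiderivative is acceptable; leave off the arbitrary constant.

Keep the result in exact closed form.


Answer: -2*log(z - 3) - 4*log(z - 1).


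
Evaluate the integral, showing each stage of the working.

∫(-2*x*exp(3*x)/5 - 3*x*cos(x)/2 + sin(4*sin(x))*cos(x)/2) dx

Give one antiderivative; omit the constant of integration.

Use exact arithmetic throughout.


Step 1. Rewrite: now ∫(-2*x*exp(3*x)/5) dx + ∫(-3*x*cos(x)/2) dx + ∫(sin(4*sin(x))*cos(x)/2) dx.
Step 2. Integrate ∫(-2*x*exp(3*x)/5) dx by parts with u = x, dv = (-2*exp(3*x)/5) dx, so v = -2*exp(3*x)/15: now -2*x*exp(3*x)/15 + ∫(-3*x*cos(x)/2) dx + ∫(sin(4*sin(x))*cos(x)/2) dx + ∫(2*exp(3*x)/15) dx.
Step 3. Evaluate the standard form: now -2*x*exp(3*x)/15 + 2*exp(3*x)/45 + ∫(-3*x*cos(x)/2) dx + ∫(sin(4*sin(x))*cos(x)/2) dx.
Step 4. Integrate ∫(-3*x*cos(x)/2) dx by parts with u = x, dv = (-3*cos(x)/2) dx, so v = -3*sin(x)/2: now -2*x*exp(3*x)/15 - 3*x*sin(x)/2 + 2*exp(3*x)/45 + ∫(sin(4*sin(x))*cos(x)/2) dx + ∫(3*sin(x)/2) dx.
Step 5. Evaluate the standard form: now -2*x*exp(3*x)/15 - 3*x*sin(x)/2 + 2*exp(3*x)/45 - 3*cos(x)/2 + ∫(sin(4*sin(x))*cos(x)/2) dx.
Step 6. Substitute u = sin(x), turning ∫(sin(4*sin(x))*cos(x)/2) dx into ∫(sin(4*u)/2) du: now -2*x*exp(3*x)/15 - 3*x*sin(x)/2 + 2*exp(3*x)/45 - 3*cos(x)/2 + ∫(sin(4*u)/2) du.
Step 7. Evaluate the standard form: now -2*x*exp(3*x)/15 - 3*x*sin(x)/2 + 2*exp(3*x)/45 - cos(4*u)/8 - 3*cos(x)/2.
Step 8. Substitute back u = sin(x): now -2*x*exp(3*x)/15 - 3*x*sin(x)/2 + 2*exp(3*x)/45 - 3*cos(x)/2 - cos(4*sin(x))/8.
Answer: -2*x*exp(3*x)/15 - 3*x*sin(x)/2 + 2*exp(3*x)/45 - 3*cos(x)/2 - cos(4*sin(x))/8.


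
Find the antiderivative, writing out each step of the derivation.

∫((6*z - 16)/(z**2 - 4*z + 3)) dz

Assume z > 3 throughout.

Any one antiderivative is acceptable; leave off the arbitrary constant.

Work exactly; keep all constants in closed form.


Step 1. Decompose ∫((6*z - 16)/(z**2 - 4*z + 3)) dz by partial fractions, (6*z - 16)/(z**2 - 4*z + 3) = 5/(z - 1) + 1/(z - 3): now ∫(1/(z - 3)) dz + ∫(5/(z - 1)) dz.
Step 2. Evaluate the standard form [assuming z > 3]: now log(z - 3) + ∫(5/(z - 1)) dz.
Step 3. Evaluate the standard form [assuming z > 1]: now log(z - 3) + 5*log(z - 1).
Answer: log(z - 3) + 5*log(z - 1).


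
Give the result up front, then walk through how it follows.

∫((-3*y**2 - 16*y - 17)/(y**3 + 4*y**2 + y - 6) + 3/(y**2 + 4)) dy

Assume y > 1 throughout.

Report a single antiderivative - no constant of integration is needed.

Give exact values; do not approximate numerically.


The answer is -3*log(y - 1) - log(y + 2) + log(y + 3) + 3*atan(y/2)/2.
Step 1. Rewrite: now ∫((-3*y**2 - 16*y - 17)/(y**3 + 4*y**2 + y - 6)) dy + ∫(3/(y**2 + 4)) dy.
Step 2. Decompose ∫((-3*y**2 - 16*y - 17)/(y**3 + 4*y**2 + y - 6)) dy by partial fractions, (-3*y**2 - 16*y - 17)/(y**3 + 4*y**2 + y - 6) = 1/(y + 3) - 1/(y + 2) - 3/(y - 1): now ∫(-3/(y - 1)) dy + ∫(-1/(y + 2)) dy + ∫(1/(y + 3)) dy + ∫(3/(y**2 + 4)) dy.
Step 3. Evaluate the standard form [assuming y > -3]: now log(y + 3) + ∫(-3/(y - 1)) dy + ∫(-1/(y + 2)) dy + ∫(3/(y**2 + 4)) dy.
Step 4. Evaluate the standard form [assuming y > 1]: now -3*log(y - 1) + log(y + 3) + ∫(-1/(y + 2)) dy + ∫(3/(y**2 + 4)) dy.
Step 5. Evaluate the standard form [assuming y > -2]: now -3*log(y - 1) - log(y + 2) + log(y + 3) + ∫(3/(y**2 + 4)) dy.
Step 6. Evaluate the standard form: now -3*log(y - 1) - log(y + 2) + log(y + 3) + 3*atan(y/2)/2.
Answer: -3*log(y - 1) - log(y + 2) + log(y + 3) + 3*atan(y/2)/2.


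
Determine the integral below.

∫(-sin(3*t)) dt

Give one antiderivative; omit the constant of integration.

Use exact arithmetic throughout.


Answer: cos(3*t)/3.


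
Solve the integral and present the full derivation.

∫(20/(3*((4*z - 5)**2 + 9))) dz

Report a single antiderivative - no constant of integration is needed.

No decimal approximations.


Step 1. Substitute u = 4*z - 5, turning ∫(20/(3*((4*z - 5)**2 + 9))) dz into ∫(5/(3*(u**2 + 9))) du: now ∫(5/(3*(u**2 + 9))) du.
Step 2. Evaluate the standard form: now 5*atan(u/3)/9.
Step 3. Substitute back u = 4*z - 5: now 5*atan(4*z/3 - 5/3)/9.
Answer: 5*atan(4*z/3 - 5/3)/9.


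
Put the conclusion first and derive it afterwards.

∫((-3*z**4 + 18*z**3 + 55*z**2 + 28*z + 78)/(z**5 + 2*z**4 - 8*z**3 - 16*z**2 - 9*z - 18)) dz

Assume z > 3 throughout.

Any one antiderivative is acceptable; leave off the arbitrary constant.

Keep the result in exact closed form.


The answer is 3*log(z - 3) - 2*log(z + 2) - 4*log(z + 3) - atan(z).
Step 1. Decompose ∫((-3*z**4 + 18*z**3 + 55*z**2 + 28*z + 78)/(z**5 + 2*z**4 - 8*z**3 - 16*z**2 - 9*z - 18)) dz by partial fractions, (-3*z**4 + 18*z**3 + 55*z**2 + 28*z + 78)/(z**5 + 2*z**4 - 8*z**3 - 16*z**2 - 9*z - 18) = -1/(z**2 + 1) - 4/(z + 3) - 2/(z + 2) + 3/(z - 3): now ∫(3/(z - 3)) dz + ∫(-2/(z + 2)) dz + ∫(-4/(z + 3)) dz + ∫(-1/(z**2 + 1)) dz.
Step 2. Evaluate the standard form [assuming z > -3]: now -4*log(z + 3) + ∫(3/(z - 3)) dz + ∫(-2/(z + 2)) dz + ∫(-1/(z**2 + 1)) dz.
Step 3. Evaluate the standard form [assuming z > 3]: now 3*log(z - 3) - 4*log(z + 3) + ∫(-2/(z + 2)) dz + ∫(-1/(z**2 + 1)) dz.
Step 4. Evaluate the standard form [assuming z > -2]: now 3*log(z - 3) - 2*log(z + 2) - 4*log(z + 3) + ∫(-1/(z**2 + 1)) dz.
Step 5. Evaluate the standard form: now 3*log(z - 3) - 2*log(z + 2) - 4*log(z + 3) - atan(z).
Answer: 3*log(z - 3) - 2*log(z + 2) - 4*log(z + 3) - atan(z).


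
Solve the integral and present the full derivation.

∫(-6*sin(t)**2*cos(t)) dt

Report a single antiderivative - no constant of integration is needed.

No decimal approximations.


Step 1. Substitute u = sin(t), turning ∫(-6*sin(t)**2*cos(t)) dt into ∫(-6*u**2) du: now ∫(-6*u**2) du.
Step 2. Evaluate the standard form: now -2*u**3.
Step 3. Substitute back u = sin(t): now -2*sin(t)**3.
Answer: -2*sin(t)**3.


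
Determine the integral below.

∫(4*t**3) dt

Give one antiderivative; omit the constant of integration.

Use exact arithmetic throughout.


Answer: t**4.


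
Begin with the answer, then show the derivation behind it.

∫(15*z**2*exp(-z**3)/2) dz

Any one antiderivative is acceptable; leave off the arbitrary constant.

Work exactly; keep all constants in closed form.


The answer is -5*exp(-z**3)/2.
Step 1. Substitute u = z**3, turning ∫(15*z**2*exp(-z**3)/2) dz into ∫(5*exp(-u)/2) du: now ∫(5*exp(-u)/2) du.
Step 2. Evaluate the standard form: now -5*exp(-u)/2.
Step 3. Substitute back u = z**3: now -5*exp(-z**3)/2.
Answer: -5*exp(-z**3)/2.


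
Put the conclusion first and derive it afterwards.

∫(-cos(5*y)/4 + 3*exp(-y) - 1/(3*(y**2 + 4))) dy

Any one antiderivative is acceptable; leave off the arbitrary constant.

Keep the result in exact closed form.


The answer is -sin(5*y)/20 - atan(y/2)/6 - 3*exp(-y).
Step 1. Rewrite: now ∫(-1/(3*(y**2 + 4))) dy + ∫(3*exp(-y)) dy + ∫(-cos(5*y)/4) dy.
Step 2. Evaluate the standard form: now ∫(-1/(3*(y**2 + 4))) dy + ∫(-cos(5*y)/4) dy - 3*exp(-y).
Step 3. Evaluate the standard form: now -atan(y/2)/6 + ∫(-cos(5*y)/4) dy - 3*exp(-y).
Step 4. Evaluate the standard form: now -sin(5*y)/20 - atan(y/2)/6 - 3*exp(-y).
Answer: -sin(5*y)/20 - atan(y/2)/6 - 3*exp(-y).


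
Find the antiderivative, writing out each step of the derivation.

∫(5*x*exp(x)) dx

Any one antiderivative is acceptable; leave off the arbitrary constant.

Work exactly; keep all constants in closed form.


Step 1. Integrate ∫(5*x*exp(x)) dx by parts with u = x, dv = (5*exp(x)) dx, so v = 5*exp(x): now 5*x*exp(x) + ∫(-5*exp(x)) dx.
Step 2. Evaluate the standard form: now 5*x*exp(x) - 5*exp(x).
Answer: 5*x*exp(x) - 5*exp(x).


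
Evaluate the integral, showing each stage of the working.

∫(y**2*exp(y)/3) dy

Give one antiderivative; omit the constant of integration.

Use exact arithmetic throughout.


Step 1. Integrate ∫(y**2*exp(y)/3) dy by parts with u = y**2, dv = (exp(y)/3) dy, so v = exp(y)/3: now y**2*exp(y)/3 + ∫(-2*y*exp(y)/3) dy.
Step 2. Integrate ∫(-2*y*exp(y)/3) dy by parts with u = y, dv = (-2*exp(y)/3) dy, so v = -2*exp(y)/3: now y**2*exp(y)/3 - 2*y*exp(y)/3 + ∫(2*exp(y)/3) dy.
Step 3. Evaluate the standard form: now y**2*exp(y)/3 - 2*y*exp(y)/3 + 2*exp(y)/3.
Answer: y**2*exp(y)/3 - 2*y*exp(y)/3 + 2*exp(y)/3.


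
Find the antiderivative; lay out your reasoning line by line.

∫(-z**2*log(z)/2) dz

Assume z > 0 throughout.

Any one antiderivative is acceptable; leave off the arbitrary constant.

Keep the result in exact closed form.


Step 1. Integrate ∫(-z**2*log(z)/2) dz by parts with u = log(z), dv = (-z**2/2) dz, so v = -z**3/6 [assuming z > 0]: now -z**3*log(z)/6 + ∫(z**2/6) dz.
Step 2. Evaluate the standard form: now -z**3*log(z)/6 + z**3/18.
Answer: -z**3*log(z)/6 + z**3/18.


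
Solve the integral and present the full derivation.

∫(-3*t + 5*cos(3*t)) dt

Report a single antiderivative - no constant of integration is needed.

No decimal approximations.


Step 1. Rewrite: now ∫(-3*t) dt + ∫(5*cos(3*t)) dt.
Step 2. Evaluate the standard form: now -3*t**2/2 + ∫(5*cos(3*t)) dt.
Step 3. Evaluate the standard form: now -3*t**2/2 + 5*sin(3*t)/3.
Answer: -3*t**2/2 + 5*sin(3*t)/3.


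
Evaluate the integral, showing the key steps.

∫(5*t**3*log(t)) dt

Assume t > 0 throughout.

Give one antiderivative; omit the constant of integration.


Step 1. Integrate ∫(5*t**3*log(t)) dt by parts with u = log(t), dv = (5*t**3) dt, so v = 5*t**4/4 [assuming t > 0]: now 5*t**4*log(t)/4 + ∫(-5*t**3/4) dt.
Step 2. Evaluate the standard form: now 5*t**4*log(t)/4 - 5*t**4/16.
Answer: 5*t**4*log(t)/4 - 5*t**4/16.


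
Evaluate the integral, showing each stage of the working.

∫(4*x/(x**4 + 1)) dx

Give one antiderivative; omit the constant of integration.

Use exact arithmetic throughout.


Step 1. Substitute u = x**2, turning ∫(4*x/(x**4 + 1)) dx into ∫(2/(u**2 + 1)) du: now ∫(2/(u**2 + 1)) du.
Step 2. Evaluate the standard form: now 2*atan(u).
Step 3. Substitute back u = x**2: now 2*atan(x**2).
Answer: 2*atan(x**2).
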